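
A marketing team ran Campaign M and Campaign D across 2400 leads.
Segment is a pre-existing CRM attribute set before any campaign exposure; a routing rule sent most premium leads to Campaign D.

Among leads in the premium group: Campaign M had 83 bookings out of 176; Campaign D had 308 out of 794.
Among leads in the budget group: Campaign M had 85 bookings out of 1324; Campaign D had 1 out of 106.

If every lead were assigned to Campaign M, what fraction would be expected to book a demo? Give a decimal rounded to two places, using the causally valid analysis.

Since customer segment is a pre-existing factor (not a product of the campaign) and it affects the outcome on its own, it is a confounder. The stratified rates, not the pooled rate, identify the causal effect.
Standardising Campaign M to the population customer segment mix: 0.404·83/176 + 0.596·85/1324 = 0.229.

0.23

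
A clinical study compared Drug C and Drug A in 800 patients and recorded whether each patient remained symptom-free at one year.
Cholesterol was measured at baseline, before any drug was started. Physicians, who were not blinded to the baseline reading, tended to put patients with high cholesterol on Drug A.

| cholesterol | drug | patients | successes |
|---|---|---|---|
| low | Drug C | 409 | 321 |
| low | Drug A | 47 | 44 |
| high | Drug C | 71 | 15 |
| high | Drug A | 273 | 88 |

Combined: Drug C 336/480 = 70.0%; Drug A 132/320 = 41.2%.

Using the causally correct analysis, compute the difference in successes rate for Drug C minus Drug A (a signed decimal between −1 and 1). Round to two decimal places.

-0.13

Within every cholesterol level Drug A has the higher rate, yet pooled Drug C does — Simpson's reversal.
Cholesterol differs across drugs for reasons unrelated to any effect of the drug itself, and it separately predicts the outcome — a classic confounder. We must compare within cholesterol levels.
Adjusting over the population distribution of cholesterol: 0.570·(0.785−0.936) + 0.430·(0.211−0.322) = -0.134.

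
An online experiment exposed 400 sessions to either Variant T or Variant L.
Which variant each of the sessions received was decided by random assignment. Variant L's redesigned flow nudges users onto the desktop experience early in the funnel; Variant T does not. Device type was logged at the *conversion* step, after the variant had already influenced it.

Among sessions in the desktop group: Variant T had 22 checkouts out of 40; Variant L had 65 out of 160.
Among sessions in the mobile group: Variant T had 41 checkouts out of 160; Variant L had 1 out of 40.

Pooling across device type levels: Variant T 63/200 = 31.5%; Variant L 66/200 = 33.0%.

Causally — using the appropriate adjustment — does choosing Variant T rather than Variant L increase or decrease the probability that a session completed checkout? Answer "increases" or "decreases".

decreases

Device type is recorded after the variant and is itself shifted by it — it sits on the causal path from variant to outcome. Conditioning on a mediator would strip out part of the effect we want; the pooled comparison gives the total causal effect.
Pooled: Variant T 31.5% vs Variant L 33.0%; Variant L is higher overall.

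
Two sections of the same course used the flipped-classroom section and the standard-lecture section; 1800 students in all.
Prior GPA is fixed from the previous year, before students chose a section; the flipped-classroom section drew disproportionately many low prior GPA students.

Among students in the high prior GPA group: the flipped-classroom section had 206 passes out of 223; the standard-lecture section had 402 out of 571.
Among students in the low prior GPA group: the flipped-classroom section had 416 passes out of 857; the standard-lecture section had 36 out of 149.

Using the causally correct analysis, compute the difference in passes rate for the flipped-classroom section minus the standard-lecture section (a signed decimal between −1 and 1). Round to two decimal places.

Nothing the teaching method does changes prior GPA band; the imbalance is an allocation artefact. With prior GPA band also predicting the outcome, the pooled figure is confounded, and the within-stratum comparison is the causal one.
Adjusting over the population distribution of prior GPA band: 0.441·(0.924−0.704) + 0.559·(0.485−0.242) = +0.233.

+0.23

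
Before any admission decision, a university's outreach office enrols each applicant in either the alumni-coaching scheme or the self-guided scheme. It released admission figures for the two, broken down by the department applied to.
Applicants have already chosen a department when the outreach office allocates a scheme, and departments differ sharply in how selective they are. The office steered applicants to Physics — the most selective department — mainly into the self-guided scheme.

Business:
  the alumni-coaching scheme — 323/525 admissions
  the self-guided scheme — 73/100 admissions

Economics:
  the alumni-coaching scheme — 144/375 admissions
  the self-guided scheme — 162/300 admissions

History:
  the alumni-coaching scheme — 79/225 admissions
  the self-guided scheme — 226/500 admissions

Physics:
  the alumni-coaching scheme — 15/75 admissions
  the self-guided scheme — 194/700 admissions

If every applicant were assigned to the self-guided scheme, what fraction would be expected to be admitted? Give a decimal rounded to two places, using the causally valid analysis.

Nothing the outreach scheme does changes department; the imbalance is an allocation artefact. With department also predicting the outcome, the pooled figure is confounded, and the within-stratum comparison is the causal one.
Standardising the self-guided scheme to the population department mix: 0.223·73/100 + 0.241·162/300 + 0.259·226/500 + 0.277·194/700 = 0.487.

0.49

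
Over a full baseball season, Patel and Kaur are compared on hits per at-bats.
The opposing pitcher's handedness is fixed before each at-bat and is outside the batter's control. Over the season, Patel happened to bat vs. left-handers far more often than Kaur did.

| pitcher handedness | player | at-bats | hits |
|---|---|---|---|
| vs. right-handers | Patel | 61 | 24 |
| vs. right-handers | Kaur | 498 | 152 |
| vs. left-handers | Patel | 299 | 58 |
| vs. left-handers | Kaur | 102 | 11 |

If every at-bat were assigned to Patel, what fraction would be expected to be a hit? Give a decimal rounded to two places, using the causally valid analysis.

0.31

Since pitcher handedness is a pre-existing factor (not a product of the player) and it affects the outcome on its own, it is a confounder. The stratified rates, not the pooled rate, identify the causal effect.
Standardising Patel to the population pitcher handedness mix: 0.582·24/61 + 0.418·58/299 = 0.310.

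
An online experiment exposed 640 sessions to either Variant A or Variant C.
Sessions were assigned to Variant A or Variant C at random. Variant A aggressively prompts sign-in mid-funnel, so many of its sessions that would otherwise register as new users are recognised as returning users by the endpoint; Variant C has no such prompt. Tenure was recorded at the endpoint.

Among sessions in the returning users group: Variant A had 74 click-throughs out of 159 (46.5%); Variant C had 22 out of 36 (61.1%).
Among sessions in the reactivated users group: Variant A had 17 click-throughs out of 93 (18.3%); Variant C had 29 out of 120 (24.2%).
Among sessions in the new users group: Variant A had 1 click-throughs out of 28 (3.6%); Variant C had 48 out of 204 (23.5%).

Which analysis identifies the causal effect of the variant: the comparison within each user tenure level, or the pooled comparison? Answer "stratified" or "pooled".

The stratified and pooled comparisons disagree (Variant C wins within each user tenure; Variant A wins overall), so the answer turns on the causal role of user tenure.
User tenure lies on the pathway variant → user tenure → outcome, so adjusting for it blocks the indirect effect. For the total causal effect of variant, use the unadjusted pooled rates.
Pooled: Variant A 32.9% vs Variant C 27.5%; Variant A is higher overall.

pooled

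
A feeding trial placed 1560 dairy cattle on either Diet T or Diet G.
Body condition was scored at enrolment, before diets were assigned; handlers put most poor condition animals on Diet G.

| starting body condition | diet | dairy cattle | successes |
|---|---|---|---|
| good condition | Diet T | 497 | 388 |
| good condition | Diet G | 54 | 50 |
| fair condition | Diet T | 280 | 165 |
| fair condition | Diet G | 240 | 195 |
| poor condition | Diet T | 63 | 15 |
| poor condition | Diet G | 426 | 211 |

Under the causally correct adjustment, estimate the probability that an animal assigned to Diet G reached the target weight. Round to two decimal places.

0.75

Since starting body condition is a pre-existing factor (not a product of the diet) and it affects the outcome on its own, it is a confounder. The stratified rates, not the pooled rate, identify the causal effect.
Standardising Diet G to the population starting body condition mix: 0.353·50/54 + 0.333·195/240 + 0.313·211/426 = 0.753.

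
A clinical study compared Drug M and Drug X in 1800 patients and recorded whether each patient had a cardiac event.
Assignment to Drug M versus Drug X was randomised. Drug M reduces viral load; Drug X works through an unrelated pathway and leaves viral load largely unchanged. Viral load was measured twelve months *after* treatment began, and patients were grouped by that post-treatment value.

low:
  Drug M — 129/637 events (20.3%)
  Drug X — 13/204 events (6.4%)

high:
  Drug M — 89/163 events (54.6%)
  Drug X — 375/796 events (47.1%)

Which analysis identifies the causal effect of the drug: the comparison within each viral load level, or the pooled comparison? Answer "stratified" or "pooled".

pooled

Viral load lies on the pathway drug → viral load → outcome, so adjusting for it blocks the indirect effect. For the total causal effect of drug, use the unadjusted pooled rates.
Pooled: Drug M 27.3% vs Drug X 38.8%; Drug M is lower overall.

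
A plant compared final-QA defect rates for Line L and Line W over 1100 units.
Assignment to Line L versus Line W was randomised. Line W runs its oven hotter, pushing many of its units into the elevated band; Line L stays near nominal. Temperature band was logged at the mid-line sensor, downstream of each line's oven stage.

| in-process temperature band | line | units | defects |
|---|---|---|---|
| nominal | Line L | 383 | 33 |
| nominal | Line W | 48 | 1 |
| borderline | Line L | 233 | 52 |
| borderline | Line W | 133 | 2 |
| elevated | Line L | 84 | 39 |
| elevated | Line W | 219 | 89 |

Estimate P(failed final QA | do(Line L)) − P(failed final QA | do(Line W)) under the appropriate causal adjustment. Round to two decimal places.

-0.05

In-process temperature band is recorded after the line and is itself shifted by it — it sits on the causal path from line to outcome. Conditioning on a mediator would strip out part of the effect we want; the pooled comparison gives the total causal effect.
The causal difference is the pooled difference: 0.177 − 0.230 = -0.053.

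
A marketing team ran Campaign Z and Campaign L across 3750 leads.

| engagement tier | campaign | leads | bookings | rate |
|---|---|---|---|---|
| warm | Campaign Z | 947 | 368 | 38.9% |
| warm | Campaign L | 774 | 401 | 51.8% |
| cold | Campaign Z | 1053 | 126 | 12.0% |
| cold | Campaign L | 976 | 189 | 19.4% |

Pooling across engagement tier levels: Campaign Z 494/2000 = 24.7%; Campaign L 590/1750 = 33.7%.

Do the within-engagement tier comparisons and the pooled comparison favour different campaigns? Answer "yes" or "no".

Within each engagement tier level (warm 38.9% vs 51.8%; cold 12.0% vs 19.4%), Campaign L has the higher rate every time. Pooled: 24.7% vs 33.7% — Campaign L has the higher rate overall. They agree.

no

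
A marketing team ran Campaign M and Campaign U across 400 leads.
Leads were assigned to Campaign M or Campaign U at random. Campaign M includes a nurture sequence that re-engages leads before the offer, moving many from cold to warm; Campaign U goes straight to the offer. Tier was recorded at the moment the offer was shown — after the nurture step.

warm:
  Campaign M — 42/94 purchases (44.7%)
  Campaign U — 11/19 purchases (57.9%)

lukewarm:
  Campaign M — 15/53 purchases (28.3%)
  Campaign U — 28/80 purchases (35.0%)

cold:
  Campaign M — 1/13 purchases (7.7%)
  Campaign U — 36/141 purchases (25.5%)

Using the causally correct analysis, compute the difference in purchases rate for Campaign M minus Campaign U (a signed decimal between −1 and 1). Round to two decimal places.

Engagement tier is downstream of the campaign. One should not condition on a consequence of treatment, so the overall rates are the right comparison.
The causal difference is the pooled difference: 0.362 − 0.312 = +0.050.

+0.05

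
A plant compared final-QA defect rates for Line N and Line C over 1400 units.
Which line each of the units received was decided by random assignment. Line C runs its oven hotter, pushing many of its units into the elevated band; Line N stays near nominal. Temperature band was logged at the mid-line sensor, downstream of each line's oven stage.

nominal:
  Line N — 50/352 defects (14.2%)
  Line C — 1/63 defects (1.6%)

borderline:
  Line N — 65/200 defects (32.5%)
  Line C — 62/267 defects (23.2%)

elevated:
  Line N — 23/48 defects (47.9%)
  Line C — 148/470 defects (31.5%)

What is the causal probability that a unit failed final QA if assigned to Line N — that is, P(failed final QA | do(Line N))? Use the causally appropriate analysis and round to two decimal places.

0.23

Line C is lower inside every in-process temperature band stratum but Line N is lower in aggregate. Whether to stratify depends on how in-process temperature band relates to the line.
Because the line influences in-process temperature band, in-process temperature band is a post-treatment mediator, not a confounder. Stratifying on it would bias the estimate; the causal effect is the crude pooled difference.
So P(outcome | do(Line N)) is just the pooled rate for Line N: 138/600 = 0.230.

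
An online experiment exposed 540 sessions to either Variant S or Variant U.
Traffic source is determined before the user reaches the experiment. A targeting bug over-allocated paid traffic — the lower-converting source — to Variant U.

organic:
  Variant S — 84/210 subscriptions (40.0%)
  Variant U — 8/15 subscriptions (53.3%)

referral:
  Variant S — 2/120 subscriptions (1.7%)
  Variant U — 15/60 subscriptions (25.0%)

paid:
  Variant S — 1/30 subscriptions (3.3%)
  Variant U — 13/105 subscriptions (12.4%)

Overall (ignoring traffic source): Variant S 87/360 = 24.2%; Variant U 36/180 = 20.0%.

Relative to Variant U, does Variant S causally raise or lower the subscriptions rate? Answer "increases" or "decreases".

decreases

Within every traffic source level Variant U has the higher rate, yet pooled Variant S does — Simpson's reversal.
Since traffic source is a pre-existing factor (not a product of the variant) and it affects the outcome on its own, it is a confounder. The stratified rates, not the pooled rate, identify the causal effect.
Within each level — organic: 40.0% vs 53.3%; referral: 1.7% vs 25.0%; paid: 3.3% vs 12.4% — Variant U is higher every time.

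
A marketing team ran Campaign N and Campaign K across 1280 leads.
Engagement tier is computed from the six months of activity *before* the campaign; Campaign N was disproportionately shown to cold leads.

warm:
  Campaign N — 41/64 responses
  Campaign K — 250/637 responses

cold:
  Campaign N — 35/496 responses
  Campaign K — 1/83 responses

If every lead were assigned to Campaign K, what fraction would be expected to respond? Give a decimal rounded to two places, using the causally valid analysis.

0.22

Campaign N is higher inside every engagement tier stratum but Campaign K is higher in aggregate. Whether to stratify depends on how engagement tier relates to the campaign.
Since engagement tier is a pre-existing factor (not a product of the campaign) and it affects the outcome on its own, it is a confounder. The stratified rates, not the pooled rate, identify the causal effect.
Standardising Campaign K to the population engagement tier mix: 0.548·250/637 + 0.452·1/83 = 0.220.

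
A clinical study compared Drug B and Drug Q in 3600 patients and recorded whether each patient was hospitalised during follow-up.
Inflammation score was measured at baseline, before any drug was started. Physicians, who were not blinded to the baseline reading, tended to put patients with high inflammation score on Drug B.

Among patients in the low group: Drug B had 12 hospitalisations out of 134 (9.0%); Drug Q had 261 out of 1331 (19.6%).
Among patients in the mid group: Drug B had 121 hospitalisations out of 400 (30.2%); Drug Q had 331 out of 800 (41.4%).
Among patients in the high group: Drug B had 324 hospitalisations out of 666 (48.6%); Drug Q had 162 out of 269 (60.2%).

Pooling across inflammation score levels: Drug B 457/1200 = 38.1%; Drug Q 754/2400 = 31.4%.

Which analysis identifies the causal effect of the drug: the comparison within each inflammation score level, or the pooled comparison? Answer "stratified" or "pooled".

Within every inflammation score level Drug B has the lower rate, yet pooled Drug Q does — Simpson's reversal.
The imbalance in inflammation score arose from how patients were allocated, not from anything the drug did; and inflammation score independently affects the outcome. The pooled gap is confounded — condition on inflammation score.
Within each level — low: 9.0% vs 19.6%; mid: 30.2% vs 41.4%; high: 48.6% vs 60.2% — Drug B is lower every time.

stratified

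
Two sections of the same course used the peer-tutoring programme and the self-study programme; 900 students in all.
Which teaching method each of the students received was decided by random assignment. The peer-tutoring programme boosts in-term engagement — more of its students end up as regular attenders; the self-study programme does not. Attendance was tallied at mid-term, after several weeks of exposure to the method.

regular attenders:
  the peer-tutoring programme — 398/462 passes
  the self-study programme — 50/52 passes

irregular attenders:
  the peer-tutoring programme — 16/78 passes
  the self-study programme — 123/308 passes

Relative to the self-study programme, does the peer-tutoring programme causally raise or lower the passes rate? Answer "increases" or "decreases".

Within every mid-term attendance level the self-study programme has the higher rate, yet pooled the peer-tutoring programme does — Simpson's reversal.
Because the teaching method influences mid-term attendance, mid-term attendance is a post-treatment mediator, not a confounder. Stratifying on it would bias the estimate; the causal effect is the crude pooled difference.
Pooled: the peer-tutoring programme 76.7% vs the self-study programme 48.1%; the peer-tutoring programme is higher overall.

increases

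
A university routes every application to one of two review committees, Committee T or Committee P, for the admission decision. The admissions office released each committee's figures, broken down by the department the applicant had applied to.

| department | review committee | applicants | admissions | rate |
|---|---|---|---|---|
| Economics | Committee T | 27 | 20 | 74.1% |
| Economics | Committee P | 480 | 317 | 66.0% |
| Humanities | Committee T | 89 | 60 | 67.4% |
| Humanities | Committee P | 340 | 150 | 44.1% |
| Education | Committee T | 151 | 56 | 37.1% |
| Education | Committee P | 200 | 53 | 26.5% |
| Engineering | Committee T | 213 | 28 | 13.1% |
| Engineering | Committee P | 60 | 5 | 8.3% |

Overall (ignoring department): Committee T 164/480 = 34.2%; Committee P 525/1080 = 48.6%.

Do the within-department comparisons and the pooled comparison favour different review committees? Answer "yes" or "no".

Within each department level (Economics 74.1% vs 66.0%; Humanities 67.4% vs 44.1%; Education 37.1% vs 26.5%; Engineering 13.1% vs 8.3%), Committee T has the higher rate every time. Pooled: 34.2% vs 48.6% — Committee P has the higher rate overall. The two comparisons disagree.

yes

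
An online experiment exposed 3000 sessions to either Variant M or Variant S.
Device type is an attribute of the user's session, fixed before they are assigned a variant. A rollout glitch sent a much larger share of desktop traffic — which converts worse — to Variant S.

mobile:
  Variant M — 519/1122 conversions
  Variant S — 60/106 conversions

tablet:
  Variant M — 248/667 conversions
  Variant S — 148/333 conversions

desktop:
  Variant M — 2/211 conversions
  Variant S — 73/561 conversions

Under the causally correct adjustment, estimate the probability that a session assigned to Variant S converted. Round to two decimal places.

0.41

Variant S is higher inside every device type stratum but Variant M is higher in aggregate. Whether to stratify depends on how device type relates to the variant.
Since device type is a pre-existing factor (not a product of the variant) and it affects the outcome on its own, it is a confounder. The stratified rates, not the pooled rate, identify the causal effect.
Standardising Variant S to the population device type mix: 0.409·60/106 + 0.333·148/333 + 0.257·73/561 = 0.413.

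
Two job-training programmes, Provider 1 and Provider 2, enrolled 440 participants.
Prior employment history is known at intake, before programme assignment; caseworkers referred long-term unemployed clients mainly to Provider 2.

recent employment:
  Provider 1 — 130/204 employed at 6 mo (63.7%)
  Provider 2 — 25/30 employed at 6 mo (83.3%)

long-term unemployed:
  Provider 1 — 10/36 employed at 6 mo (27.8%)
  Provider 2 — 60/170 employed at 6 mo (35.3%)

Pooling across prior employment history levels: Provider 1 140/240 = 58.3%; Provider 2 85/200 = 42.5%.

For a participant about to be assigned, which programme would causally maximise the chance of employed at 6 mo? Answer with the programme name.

The imbalance in prior employment history arose from how participants were allocated, not from anything the programme did; and prior employment history independently affects the outcome. The pooled gap is confounded — condition on prior employment history.
Within each level — recent employment: 63.7% vs 83.3%; long-term unemployed: 27.8% vs 35.3% — Provider 2 is higher every time.

Provider 2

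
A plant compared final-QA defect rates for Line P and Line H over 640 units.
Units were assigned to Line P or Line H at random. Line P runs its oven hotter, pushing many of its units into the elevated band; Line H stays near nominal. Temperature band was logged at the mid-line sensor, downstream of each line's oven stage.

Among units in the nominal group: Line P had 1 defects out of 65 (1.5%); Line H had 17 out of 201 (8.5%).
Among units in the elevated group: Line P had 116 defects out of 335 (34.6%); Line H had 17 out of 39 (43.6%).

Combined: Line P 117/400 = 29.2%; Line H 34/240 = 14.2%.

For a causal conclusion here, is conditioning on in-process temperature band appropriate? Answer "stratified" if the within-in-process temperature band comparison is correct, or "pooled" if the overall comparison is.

pooled

Stratifying would compare lines among units the lines themselves sorted into in-process temperature band groups — a form of selection on an intermediate. The unconditioned pooled rates give the total causal effect.
Pooled: Line P 29.2% vs Line H 14.2%; Line H is lower overall.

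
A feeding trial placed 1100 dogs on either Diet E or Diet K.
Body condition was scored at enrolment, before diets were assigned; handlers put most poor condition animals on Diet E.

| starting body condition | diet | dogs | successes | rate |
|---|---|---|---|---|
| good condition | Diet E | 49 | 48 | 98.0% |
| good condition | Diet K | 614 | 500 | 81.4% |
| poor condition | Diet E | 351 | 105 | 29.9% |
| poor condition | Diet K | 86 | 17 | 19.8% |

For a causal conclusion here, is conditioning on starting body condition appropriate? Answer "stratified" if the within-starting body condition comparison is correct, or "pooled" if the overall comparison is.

stratified

The starting body condition-specific comparison favours Diet E throughout, but the pooled figures favour Diet K. The question is whether to condition on starting body condition.
Starting body condition satisfies the back-door criterion: it is not a descendant of the diet, and it blocks the spurious path from diet to outcome. Adjusting for it (i.e., using the within-starting body condition rates) gives the causal effect.
Within each level — good condition: 98.0% vs 81.4%; poor condition: 29.9% vs 19.8% — Diet E is higher every time.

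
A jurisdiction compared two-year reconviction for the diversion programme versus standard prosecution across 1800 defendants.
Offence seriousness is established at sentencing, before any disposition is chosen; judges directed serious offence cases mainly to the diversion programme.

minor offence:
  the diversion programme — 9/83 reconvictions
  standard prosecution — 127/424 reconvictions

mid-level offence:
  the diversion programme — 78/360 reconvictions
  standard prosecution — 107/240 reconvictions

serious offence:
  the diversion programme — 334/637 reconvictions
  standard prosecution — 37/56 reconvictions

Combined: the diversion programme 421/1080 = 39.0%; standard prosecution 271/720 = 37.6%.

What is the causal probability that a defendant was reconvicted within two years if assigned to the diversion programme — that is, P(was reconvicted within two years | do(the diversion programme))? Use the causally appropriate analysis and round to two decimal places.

0.30

Offence seriousness is set before the disposition has any effect — it is not caused by the disposition — and it independently drives the outcome. That makes it a confounder, so the causal comparison is within offence seriousness levels.
Standardising the diversion programme to the population offence seriousness mix: 0.282·9/83 + 0.333·78/360 + 0.385·334/637 = 0.305.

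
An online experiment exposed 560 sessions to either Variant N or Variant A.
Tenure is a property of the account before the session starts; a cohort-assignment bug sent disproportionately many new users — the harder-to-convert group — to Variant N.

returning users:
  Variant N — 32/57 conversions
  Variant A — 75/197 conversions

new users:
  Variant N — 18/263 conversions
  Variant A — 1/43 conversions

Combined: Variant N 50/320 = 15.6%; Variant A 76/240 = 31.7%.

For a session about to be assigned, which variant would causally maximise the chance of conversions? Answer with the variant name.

Variant N

User tenure satisfies the back-door criterion: it is not a descendant of the variant, and it blocks the spurious path from variant to outcome. Adjusting for it (i.e., using the within-user tenure rates) gives the causal effect.
Within each level — returning users: 56.1% vs 38.1%; new users: 6.8% vs 2.3% — Variant N is higher every time.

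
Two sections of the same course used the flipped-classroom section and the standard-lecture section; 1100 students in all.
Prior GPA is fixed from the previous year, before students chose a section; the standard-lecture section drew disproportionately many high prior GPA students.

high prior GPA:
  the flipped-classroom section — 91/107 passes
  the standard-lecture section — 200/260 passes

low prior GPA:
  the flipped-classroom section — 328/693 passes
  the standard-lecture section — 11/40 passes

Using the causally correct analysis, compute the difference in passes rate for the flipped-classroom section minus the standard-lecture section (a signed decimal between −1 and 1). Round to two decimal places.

The prior GPA band-specific comparison favours the flipped-classroom section throughout, but the pooled figures favour the standard-lecture section. The question is whether to condition on prior GPA band.
Here prior GPA band is a common cause — it drives both which teaching method a case falls under and the outcome. The crude comparison mixes populations; the stratum-specific rates are the causally relevant ones.
Adjusting over the population distribution of prior GPA band: 0.334·(0.850−0.769) + 0.666·(0.473−0.275) = +0.159.

+0.16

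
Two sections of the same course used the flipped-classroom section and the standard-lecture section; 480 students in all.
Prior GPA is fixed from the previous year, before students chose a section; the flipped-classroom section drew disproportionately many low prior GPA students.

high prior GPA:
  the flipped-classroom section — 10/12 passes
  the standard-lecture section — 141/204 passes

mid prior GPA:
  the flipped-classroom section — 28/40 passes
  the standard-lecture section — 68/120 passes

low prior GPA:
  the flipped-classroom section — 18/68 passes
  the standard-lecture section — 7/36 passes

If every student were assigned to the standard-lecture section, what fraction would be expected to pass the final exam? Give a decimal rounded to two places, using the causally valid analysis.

Within every prior GPA band level the flipped-classroom section has the higher rate, yet pooled the standard-lecture section does — Simpson's reversal.
Since prior GPA band is a pre-existing factor (not a product of the teaching method) and it affects the outcome on its own, it is a confounder. The stratified rates, not the pooled rate, identify the causal effect.
Standardising the standard-lecture section to the population prior GPA band mix: 0.450·141/204 + 0.333·68/120 + 0.217·7/36 = 0.542.

0.54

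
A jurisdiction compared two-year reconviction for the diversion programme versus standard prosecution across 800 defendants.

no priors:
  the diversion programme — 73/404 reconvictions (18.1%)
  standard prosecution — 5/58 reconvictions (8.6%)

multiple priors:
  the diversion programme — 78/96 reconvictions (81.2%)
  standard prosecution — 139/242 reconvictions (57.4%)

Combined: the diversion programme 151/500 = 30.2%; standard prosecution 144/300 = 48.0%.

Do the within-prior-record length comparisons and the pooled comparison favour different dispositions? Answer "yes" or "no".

Within each prior-record length level (no priors 18.1% vs 8.6%; multiple priors 81.2% vs 57.4%), standard prosecution has the lower rate every time. Pooled: 30.2% vs 48.0% — the diversion programme has the lower rate overall. The two comparisons disagree.

yes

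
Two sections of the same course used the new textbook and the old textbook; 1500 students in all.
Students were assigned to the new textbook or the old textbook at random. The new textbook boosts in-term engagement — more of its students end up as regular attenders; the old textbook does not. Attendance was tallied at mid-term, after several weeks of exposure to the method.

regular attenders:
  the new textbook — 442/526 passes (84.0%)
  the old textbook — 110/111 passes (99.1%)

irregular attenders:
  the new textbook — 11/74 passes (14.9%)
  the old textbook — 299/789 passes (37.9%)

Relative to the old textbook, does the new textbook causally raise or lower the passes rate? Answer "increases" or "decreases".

increases

Mid-term attendance lies on the pathway teaching method → mid-term attendance → outcome, so adjusting for it blocks the indirect effect. For the total causal effect of teaching method, use the unadjusted pooled rates.
Pooled: the new textbook 75.5% vs the old textbook 45.4%; the new textbook is higher overall.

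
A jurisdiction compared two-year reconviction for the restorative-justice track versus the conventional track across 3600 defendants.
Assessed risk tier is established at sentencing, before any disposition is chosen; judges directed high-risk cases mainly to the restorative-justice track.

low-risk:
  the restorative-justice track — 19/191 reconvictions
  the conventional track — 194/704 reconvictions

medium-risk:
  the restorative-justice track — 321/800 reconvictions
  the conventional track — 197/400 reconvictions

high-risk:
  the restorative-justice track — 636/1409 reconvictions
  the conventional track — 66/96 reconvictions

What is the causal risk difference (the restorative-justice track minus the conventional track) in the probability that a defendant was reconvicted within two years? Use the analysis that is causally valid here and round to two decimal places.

-0.17

The assessed risk tier-specific comparison favours the restorative-justice track throughout, but the pooled figures favour the conventional track. The question is whether to condition on assessed risk tier.
Assessed risk tier satisfies the back-door criterion: it is not a descendant of the disposition, and it blocks the spurious path from disposition to outcome. Adjusting for it (i.e., using the within-assessed risk tier rates) gives the causal effect.
Adjusting over the population distribution of assessed risk tier: 0.249·(0.099−0.276) + 0.333·(0.401−0.492) + 0.418·(0.451−0.688) = -0.173.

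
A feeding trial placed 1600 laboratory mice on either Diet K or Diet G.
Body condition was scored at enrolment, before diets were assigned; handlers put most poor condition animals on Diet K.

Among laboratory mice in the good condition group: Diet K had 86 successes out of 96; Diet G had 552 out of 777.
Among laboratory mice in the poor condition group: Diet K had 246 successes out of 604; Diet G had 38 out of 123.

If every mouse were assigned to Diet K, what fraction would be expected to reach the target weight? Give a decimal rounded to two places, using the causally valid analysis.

Starting body condition satisfies the back-door criterion: it is not a descendant of the diet, and it blocks the spurious path from diet to outcome. Adjusting for it (i.e., using the within-starting body condition rates) gives the causal effect.
Standardising Diet K to the population starting body condition mix: 0.546·86/96 + 0.454·246/604 = 0.674.

0.67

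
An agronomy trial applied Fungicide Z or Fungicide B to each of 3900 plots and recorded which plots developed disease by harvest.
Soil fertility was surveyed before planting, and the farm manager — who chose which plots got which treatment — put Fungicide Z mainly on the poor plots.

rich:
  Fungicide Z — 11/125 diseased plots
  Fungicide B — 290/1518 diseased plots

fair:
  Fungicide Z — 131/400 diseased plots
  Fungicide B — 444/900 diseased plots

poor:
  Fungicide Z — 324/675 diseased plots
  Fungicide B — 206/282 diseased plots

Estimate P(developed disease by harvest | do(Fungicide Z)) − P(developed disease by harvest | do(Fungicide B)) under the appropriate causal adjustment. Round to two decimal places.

The soil fertility-specific comparison favours Fungicide Z throughout, but the pooled figures favour Fungicide B. The question is whether to condition on soil fertility.
Since soil fertility is a pre-existing factor (not a product of the fungicide) and it affects the outcome on its own, it is a confounder. The stratified rates, not the pooled rate, identify the causal effect.
Adjusting over the population distribution of soil fertility: 0.421·(0.088−0.191) + 0.333·(0.328−0.493) + 0.245·(0.480−0.730) = -0.160.

-0.16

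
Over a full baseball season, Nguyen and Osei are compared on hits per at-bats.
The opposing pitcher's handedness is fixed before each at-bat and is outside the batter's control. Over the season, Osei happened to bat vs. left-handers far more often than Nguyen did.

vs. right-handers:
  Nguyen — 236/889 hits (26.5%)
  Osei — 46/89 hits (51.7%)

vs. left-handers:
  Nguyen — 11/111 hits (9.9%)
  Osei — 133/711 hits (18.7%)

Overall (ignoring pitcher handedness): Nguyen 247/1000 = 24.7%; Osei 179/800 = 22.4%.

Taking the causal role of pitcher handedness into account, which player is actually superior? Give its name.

The pitcher handedness-specific comparison favours Osei throughout, but the pooled figures favour Nguyen. The question is whether to condition on pitcher handedness.
Here pitcher handedness is a common cause — it drives both which player a case falls under and the outcome. The crude comparison mixes populations; the stratum-specific rates are the causally relevant ones.
Within each level — vs. right-handers: 26.5% vs 51.7%; vs. left-handers: 9.9% vs 18.7% — Osei is higher every time.

Osei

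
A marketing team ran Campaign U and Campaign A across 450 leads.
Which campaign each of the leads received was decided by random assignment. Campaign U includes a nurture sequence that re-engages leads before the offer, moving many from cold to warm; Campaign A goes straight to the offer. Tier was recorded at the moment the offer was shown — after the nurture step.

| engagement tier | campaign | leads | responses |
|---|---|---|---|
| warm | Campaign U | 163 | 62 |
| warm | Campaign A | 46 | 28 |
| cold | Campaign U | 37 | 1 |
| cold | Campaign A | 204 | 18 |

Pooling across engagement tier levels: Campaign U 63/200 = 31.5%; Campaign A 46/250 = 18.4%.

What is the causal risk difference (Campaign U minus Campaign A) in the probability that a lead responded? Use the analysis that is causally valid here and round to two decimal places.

+0.13

Engagement tier is downstream of the campaign. One should not condition on a consequence of treatment, so the overall rates are the right comparison.
The causal difference is the pooled difference: 0.315 − 0.184 = +0.131.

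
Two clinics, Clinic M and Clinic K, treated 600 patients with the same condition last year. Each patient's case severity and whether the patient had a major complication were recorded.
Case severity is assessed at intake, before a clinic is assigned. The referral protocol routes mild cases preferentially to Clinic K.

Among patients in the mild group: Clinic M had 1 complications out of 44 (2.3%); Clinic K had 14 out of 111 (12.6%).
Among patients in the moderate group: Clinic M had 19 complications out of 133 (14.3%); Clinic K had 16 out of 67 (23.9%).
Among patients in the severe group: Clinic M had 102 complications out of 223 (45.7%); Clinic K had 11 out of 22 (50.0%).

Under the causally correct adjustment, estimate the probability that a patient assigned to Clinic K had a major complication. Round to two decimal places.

0.32

The stratified and pooled comparisons disagree (Clinic M wins within each case severity; Clinic K wins overall), so the answer turns on the causal role of case severity.
Nothing the clinic does changes case severity; the imbalance is an allocation artefact. With case severity also predicting the outcome, the pooled figure is confounded, and the within-stratum comparison is the causal one.
Standardising Clinic K to the population case severity mix: 0.258·14/111 + 0.333·16/67 + 0.408·11/22 = 0.316.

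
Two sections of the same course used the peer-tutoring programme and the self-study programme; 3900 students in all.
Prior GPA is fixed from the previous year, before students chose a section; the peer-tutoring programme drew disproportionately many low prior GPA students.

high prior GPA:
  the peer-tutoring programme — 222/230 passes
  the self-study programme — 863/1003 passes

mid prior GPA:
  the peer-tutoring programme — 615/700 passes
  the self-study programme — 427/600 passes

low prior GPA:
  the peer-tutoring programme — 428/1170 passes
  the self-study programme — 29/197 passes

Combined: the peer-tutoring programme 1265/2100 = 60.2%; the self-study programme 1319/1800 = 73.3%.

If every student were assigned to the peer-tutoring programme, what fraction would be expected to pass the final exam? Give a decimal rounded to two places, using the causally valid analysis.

0.73

The prior GPA band-specific comparison favours the peer-tutoring programme throughout, but the pooled figures favour the self-study programme. The question is whether to condition on prior GPA band.
Since prior GPA band is a pre-existing factor (not a product of the teaching method) and it affects the outcome on its own, it is a confounder. The stratified rates, not the pooled rate, identify the causal effect.
Standardising the peer-tutoring programme to the population prior GPA band mix: 0.316·222/230 + 0.333·615/700 + 0.351·428/1170 = 0.726.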